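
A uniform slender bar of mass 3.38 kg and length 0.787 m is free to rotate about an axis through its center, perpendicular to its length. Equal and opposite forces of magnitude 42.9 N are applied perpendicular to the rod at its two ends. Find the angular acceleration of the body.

α ≈ 194 rad/s²

I = (1/12)ML² = (1/12)(3.38)(0.787)² = 0.1745 kg·m².
The couple gives τ = F·(L/2) + F·(L/2) = F L = (42.9)(0.787) = 33.76 N·m.
From τ = Iα: α = 33.76/0.1745 = 193.5 rad/s².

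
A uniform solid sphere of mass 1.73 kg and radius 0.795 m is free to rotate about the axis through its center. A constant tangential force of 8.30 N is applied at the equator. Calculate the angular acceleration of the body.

I = (2/5)MR² = (2/5)(1.73)(0.795)² = 0.4374 kg·m².
τ = F R = (8.30)(0.795) = 6.599 N·m.
From τ = Iα: α = 6.599/0.4374 = 15.09 rad/s².

α ≈ 15.1 rad/s²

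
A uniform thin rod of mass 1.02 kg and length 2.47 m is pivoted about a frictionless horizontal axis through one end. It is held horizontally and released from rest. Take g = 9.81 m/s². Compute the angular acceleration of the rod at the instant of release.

α ≈ 5.96 rad/s²

About the pivot, I = (1/3)ML² = (1/3)(1.02)(2.47)² = 2.074 kg·m².
The weight acts at the center, a distance L/2 = 1.235 m from the pivot; τ = Mg(L/2) = 12.36 N·m.
α = τ/I = 12.36/2.074 = 5.957 rad/s².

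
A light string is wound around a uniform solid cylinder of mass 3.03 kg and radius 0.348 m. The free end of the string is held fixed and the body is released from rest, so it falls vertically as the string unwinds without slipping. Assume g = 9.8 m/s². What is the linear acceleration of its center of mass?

a ≈ 6.53 m/s²

Translation: Mg − T = Ma. Rotation about the center: TR = Iα with I = ½MR².
With a = αR: T = (I/R²)a = (1/2)M a, so Mg = (1 + 0.5000)Ma.
a = g/(1 + 0.5000) = 9.8/1.500 = 6.533 m/s².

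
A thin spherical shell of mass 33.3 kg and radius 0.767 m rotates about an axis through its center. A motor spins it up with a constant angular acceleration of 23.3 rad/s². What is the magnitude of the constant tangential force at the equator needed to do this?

I = (2/3)MR² = (2/3)(33.3)(0.767)² = 13.06 kg·m².
The required torque is τ = Iα = (13.06)(23.30) = 304.3 N·m.
A tangential force at the equator gives τ = FR, so F = τ/R = 304.3/0.767 = 396.7 N.

F ≈ 397 N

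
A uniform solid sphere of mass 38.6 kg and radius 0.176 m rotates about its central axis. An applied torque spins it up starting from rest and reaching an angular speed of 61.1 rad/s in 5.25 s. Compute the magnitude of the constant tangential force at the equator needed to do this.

F ≈ 31.6 N

I = (2/5)MR² = (2/5)(38.6)(0.176)² = 0.4783 kg·m².
α = Δω/Δt = (61.1 − 0)/5.25 = 11.64 rad/s².
The required torque is τ = Iα = (0.4783)(11.64) = 5.566 N·m.
A tangential force at the equator gives τ = FR, so F = τ/R = 5.566/0.176 = 31.63 N.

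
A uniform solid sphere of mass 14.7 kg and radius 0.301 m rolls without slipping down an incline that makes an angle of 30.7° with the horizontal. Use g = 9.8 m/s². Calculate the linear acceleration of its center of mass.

a ≈ 3.57 m/s²

Translation along the incline: Mg sinθ − f = Ma.
Rotation about the center: fR = Iα with I = (2/5)MR². No-slip gives a = αR, so f = (I/R²)a = (2/5)M a.
Substituting: Mg sinθ = (1 + 0.4000)Ma, so a = g sinθ/(1 + 0.4000) = (9.8) sin 30.7° / 1.400 = 3.574 m/s².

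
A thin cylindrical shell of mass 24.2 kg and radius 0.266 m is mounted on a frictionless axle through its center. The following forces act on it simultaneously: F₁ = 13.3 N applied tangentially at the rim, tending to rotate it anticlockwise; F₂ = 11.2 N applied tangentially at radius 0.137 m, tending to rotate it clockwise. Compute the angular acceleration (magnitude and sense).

I = MR² = (24.2)(0.266)² = 1.712 kg·m².
Taking anticlockwise as positive: τ₁ = +(13.3)(0.266) = +3.538 N·m; τ₂ = −(11.2)(0.137) = −1.534 N·m.
Net torque τ = 2.003 N·m.
α = τ/I = 2.003/1.712 = 1.170 rad/s².

α ≈ 1.17 rad/s², anticlockwise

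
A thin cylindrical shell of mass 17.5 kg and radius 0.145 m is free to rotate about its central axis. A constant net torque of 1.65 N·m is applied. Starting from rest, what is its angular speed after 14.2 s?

ω ≈ 63.7 rad/s

I = MR² = (17.5)(0.145)² = 0.3679 kg·m².
α = τ/I = 1.65/0.3679 = 4.484 rad/s².
ω = ω₀ + αt = 0 + (4.484)(14.2) = 63.68 rad/s.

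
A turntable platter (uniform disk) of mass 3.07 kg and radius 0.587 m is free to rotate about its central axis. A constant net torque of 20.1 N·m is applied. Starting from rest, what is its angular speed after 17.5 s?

I = ½MR² = (1/2)(3.07)(0.587)² = 0.5289 kg·m².
α = τ/I = 20.1/0.5289 = 38.00 rad/s².
ω = ω₀ + αt = 0 + (38.00)(17.5) = 665.0 rad/s.

ω ≈ 665 rad/s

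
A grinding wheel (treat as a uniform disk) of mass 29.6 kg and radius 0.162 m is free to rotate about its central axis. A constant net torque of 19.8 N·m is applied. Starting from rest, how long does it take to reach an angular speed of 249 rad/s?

I = ½MR² = (1/2)(29.6)(0.162)² = 0.3884 kg·m².
α = τ/I = 19.8/0.3884 = 50.98 rad/s².
ω = αt ⇒ t = ω/α = 249/50.98 = 4.885 s.

t ≈ 4.88 s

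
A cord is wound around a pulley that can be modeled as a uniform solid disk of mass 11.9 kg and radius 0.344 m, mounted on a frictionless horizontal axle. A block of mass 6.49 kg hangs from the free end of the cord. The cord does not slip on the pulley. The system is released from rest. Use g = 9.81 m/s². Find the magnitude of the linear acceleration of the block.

a ≈ 5.12 m/s²

I = ½MR² = (1/2)(11.9)(0.344)² = 0.7041 kg·m².
Block: mg − T = ma. Pulley: TR = Iα. No-slip: a = αR, so T = (I/R²)a = 5.950·a.
Then mg = (m + 5.950)a, so a = (6.49)(9.81)/(6.49 + 5.950) = 5.118 m/s².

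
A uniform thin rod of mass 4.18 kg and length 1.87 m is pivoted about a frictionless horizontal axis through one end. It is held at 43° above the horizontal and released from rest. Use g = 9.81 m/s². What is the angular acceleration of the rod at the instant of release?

α ≈ 5.76 rad/s²

About the pivot, I = (1/3)ML² = (1/3)(4.18)(1.87)² = 4.872 kg·m².
The weight acts at the center, a distance L/2 = 0.9350 m from the pivot; τ = Mg(L/2) cos 43° = 28.04 N·m.
α = τ/I = 28.04/4.872 = 5.755 rad/s².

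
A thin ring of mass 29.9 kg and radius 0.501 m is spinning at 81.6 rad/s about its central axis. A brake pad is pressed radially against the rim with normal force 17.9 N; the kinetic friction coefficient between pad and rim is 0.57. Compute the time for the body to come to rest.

I = MR² = (29.9)(0.501)² = 7.505 kg·m².
Friction force f = μN = (0.57)(17.9) = 10.20 N at the rim; torque magnitude τ = fR = 5.112 N·m, opposing ω.
|α| = τ/I = 5.112/7.505 = 0.6811 rad/s² (deceleration).
0 = ω₀ − |α|t ⇒ t = ω₀/|α| = 81.6/0.6811 = 119.8 s.

t ≈ 120 s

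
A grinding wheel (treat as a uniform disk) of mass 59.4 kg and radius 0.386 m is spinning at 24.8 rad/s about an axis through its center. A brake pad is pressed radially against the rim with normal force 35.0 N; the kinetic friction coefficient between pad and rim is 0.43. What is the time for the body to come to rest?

I = ½MR² = (1/2)(59.4)(0.386)² = 4.425 kg·m².
Friction force f = μN = (0.43)(35.0) = 15.05 N at the rim; torque magnitude τ = fR = 5.809 N·m, opposing ω.
|α| = τ/I = 5.809/4.425 = 1.313 rad/s² (deceleration).
0 = ω₀ − |α|t ⇒ t = ω₀/|α| = 24.8/1.313 = 18.89 s.

t ≈ 18.9 s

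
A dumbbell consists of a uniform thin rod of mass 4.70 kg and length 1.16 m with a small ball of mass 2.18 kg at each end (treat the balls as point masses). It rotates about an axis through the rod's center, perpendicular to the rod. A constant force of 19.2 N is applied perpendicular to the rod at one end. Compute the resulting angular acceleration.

I_rod = (1/12)ML² = (1/12)(4.70)(1.16)² = 0.5270 kg·m².
I_balls = 2·m·(L/2)² = 2(2.18)(0.5800)² = 1.467 kg·m².
Total I = 1.994 kg·m².
τ = F·(L/2) = (19.2)(0.580) = 11.14 N·m.
α = τ/I = 11.14/1.994 = 5.586 rad/s².

α ≈ 5.59 rad/s²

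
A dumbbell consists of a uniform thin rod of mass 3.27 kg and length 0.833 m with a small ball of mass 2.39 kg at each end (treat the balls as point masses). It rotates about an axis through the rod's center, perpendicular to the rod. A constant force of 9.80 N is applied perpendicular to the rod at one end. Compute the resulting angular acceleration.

α ≈ 4.01 rad/s²

I_rod = (1/12)ML² = (1/12)(3.27)(0.833)² = 0.1891 kg·m².
I_balls = 2·m·(L/2)² = 2(2.39)(0.4165)² = 0.8292 kg·m².
Total I = 1.018 kg·m².
τ = F·(L/2) = (9.80)(0.416) = 4.082 N·m.
α = τ/I = 4.082/1.018 = 4.008 rad/s².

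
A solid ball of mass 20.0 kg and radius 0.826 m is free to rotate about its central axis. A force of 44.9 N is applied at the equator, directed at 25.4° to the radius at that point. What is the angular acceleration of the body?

α ≈ 2.91 rad/s²

I = (2/5)MR² = (2/5)(20.0)(0.826)² = 5.458 kg·m².
Only the tangential component produces torque: τ = F R sinθ = (44.9)(0.826) sin 25.4° = 15.91 N·m.
From τ = Iα: α = 15.91/5.458 = 2.915 rad/s².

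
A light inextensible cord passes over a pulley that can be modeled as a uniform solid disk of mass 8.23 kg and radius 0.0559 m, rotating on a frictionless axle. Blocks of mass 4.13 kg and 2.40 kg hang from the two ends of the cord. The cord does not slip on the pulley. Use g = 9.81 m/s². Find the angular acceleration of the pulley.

α ≈ 28.5 rad/s²

I = ½MR² = (1/2)(8.23)(0.0559)² = 0.01286 kg·m².
Heavier block: m₁g − T₁ = m₁a. Lighter block: T₂ − m₂g = m₂a.
Pulley: (T₁ − T₂)R = Iα = I(a/R), so T₁ − T₂ = (I/R²)a = (1/2)M_p a = 4.115·a.
Adding the three: (m₁ − m₂)g = (m₁ + m₂ + 4.115)a, so a = (4.13 − 2.40)(9.81)/(4.13 + 2.40 + 4.115) = 1.594 m/s².
α = a/R = 1.594/0.0559 = 28.52 rad/s².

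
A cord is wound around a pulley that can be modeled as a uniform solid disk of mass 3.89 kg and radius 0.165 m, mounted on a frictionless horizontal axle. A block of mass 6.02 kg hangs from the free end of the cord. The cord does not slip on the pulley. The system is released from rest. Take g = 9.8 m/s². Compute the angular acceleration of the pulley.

α ≈ 44.9 rad/s²

I = ½MR² = (1/2)(3.89)(0.165)² = 0.05295 kg·m².
Block: mg − T = ma. Pulley: TR = Iα. No-slip: a = αR, so T = (I/R²)a = 1.945·a.
Then mg = (m + 1.945)a, so a = (6.02)(9.8)/(6.02 + 1.945) = 7.407 m/s².
α = a/R = 7.407/0.165 = 44.89 rad/s².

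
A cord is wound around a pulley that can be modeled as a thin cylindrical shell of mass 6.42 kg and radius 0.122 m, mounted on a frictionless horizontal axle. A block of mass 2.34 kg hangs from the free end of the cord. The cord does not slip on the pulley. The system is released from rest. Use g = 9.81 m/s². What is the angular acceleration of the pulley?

α ≈ 21.5 rad/s²

I = MR² = (6.42)(0.122)² = 0.09556 kg·m².
Block: mg − T = ma. Pulley: TR = Iα. No-slip: a = αR, so T = (I/R²)a = 6.420·a.
Then mg = (m + 6.420)a, so a = (2.34)(9.81)/(2.34 + 6.420) = 2.620 m/s².
α = a/R = 2.620/0.122 = 21.48 rad/s².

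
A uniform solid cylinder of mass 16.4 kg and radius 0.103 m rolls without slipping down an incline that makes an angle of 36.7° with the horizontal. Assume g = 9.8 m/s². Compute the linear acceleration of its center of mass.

Translation along the incline: Mg sinθ − f = Ma.
Rotation about the center: fR = Iα with I = ½MR². No-slip gives a = αR, so f = (I/R²)a = (1/2)M a.
Substituting: Mg sinθ = (1 + 0.5000)Ma, so a = g sinθ/(1 + 0.5000) = (9.8) sin 36.7° / 1.500 = 3.904 m/s².

a ≈ 3.90 m/s²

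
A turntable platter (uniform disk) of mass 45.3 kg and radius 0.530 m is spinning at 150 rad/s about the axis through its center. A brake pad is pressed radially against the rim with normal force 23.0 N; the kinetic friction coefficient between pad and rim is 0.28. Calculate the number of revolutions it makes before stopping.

≈ 3340 revolutions

I = ½MR² = (1/2)(45.3)(0.530)² = 6.362 kg·m².
Friction force f = μN = (0.28)(23.0) = 6.440 N at the rim; torque magnitude τ = fR = 3.413 N·m, opposing ω.
|α| = τ/I = 3.413/6.362 = 0.5365 rad/s² (deceleration).
ω² = ω₀² − 2|α|θ with ω = 0 ⇒ θ = ω₀²/(2|α|) = 20970 rad = 3338 rev.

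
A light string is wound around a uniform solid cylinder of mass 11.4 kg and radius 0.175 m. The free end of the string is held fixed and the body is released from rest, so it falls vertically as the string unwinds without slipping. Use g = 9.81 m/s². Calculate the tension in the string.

Translation: Mg − T = Ma. Rotation about the center: TR = Iα with I = ½MR².
With a = αR: T = (I/R²)a = (1/2)M a, so Mg = (1 + 0.5000)Ma.
a = g/(1 + 0.5000) = 9.81/1.500 = 6.540 m/s².
T = 0.5000·M·a = (0.5000)(11.4)(6.540) = 37.28 N.

T ≈ 37.3 N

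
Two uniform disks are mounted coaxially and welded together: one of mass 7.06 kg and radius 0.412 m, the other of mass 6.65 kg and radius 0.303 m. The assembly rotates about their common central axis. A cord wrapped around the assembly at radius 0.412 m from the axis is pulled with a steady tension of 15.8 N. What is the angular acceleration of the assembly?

α ≈ 7.20 rad/s²

I = ½M₁R₁² + ½M₂R₂² = ½(7.06)(0.412)² + ½(6.65)(0.303)² = 0.9045 kg·m².
τ = F r = (15.8)(0.412) = 6.510 N·m.
α = τ/I = 6.510/0.9045 = 7.197 rad/s².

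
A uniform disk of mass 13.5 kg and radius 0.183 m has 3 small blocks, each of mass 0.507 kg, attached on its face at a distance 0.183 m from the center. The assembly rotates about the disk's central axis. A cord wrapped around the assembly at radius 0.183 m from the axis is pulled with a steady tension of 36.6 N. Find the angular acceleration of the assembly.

α ≈ 24.2 rad/s²

I_disk = ½MR² = ½(13.5)(0.183)² = 0.2261 kg·m².
I_blocks = 3·m·r² = 3(0.507)(0.183)² = 0.05094 kg·m².
Total I = 0.2770 kg·m².
τ = F r = (36.6)(0.183) = 6.698 N·m.
α = τ/I = 6.698/0.2770 = 24.18 rad/s².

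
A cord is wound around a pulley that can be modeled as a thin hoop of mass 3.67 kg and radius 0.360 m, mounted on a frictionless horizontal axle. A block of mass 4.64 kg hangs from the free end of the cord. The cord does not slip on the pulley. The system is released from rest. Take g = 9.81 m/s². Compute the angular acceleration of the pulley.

α ≈ 15.2 rad/s²

I = MR² = (3.67)(0.360)² = 0.4756 kg·m².
Block: mg − T = ma. Pulley: TR = Iα. No-slip: a = αR, so T = (I/R²)a = 3.670·a.
Then mg = (m + 3.670)a, so a = (4.64)(9.81)/(4.64 + 3.670) = 5.478 m/s².
α = a/R = 5.478/0.360 = 15.22 rad/s².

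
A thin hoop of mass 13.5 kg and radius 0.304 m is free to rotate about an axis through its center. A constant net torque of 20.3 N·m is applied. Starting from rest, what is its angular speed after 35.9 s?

ω ≈ 584 rad/s

I = MR² = (13.5)(0.304)² = 1.248 kg·m².
α = τ/I = 20.3/1.248 = 16.27 rad/s².
ω = ω₀ + αt = 0 + (16.27)(35.9) = 584.1 rad/s.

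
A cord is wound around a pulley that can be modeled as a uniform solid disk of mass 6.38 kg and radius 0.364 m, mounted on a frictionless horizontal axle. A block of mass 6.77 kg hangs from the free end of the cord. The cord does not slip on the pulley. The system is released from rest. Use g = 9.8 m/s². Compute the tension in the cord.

T ≈ 21.2 N

I = ½MR² = (1/2)(6.38)(0.364)² = 0.4227 kg·m².
Block: mg − T = ma. Pulley: TR = Iα. No-slip: a = αR, so T = (I/R²)a = 3.190·a.
Then mg = (m + 3.190)a, so a = (6.77)(9.8)/(6.77 + 3.190) = 6.661 m/s².
T = 3.190·a = 21.25 N.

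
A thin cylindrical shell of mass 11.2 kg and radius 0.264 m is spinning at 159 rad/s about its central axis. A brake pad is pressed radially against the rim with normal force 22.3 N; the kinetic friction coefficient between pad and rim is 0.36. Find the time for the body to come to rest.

t ≈ 58.6 s

I = MR² = (11.2)(0.264)² = 0.7806 kg·m².
Friction force f = μN = (0.36)(22.3) = 8.028 N at the rim; torque magnitude τ = fR = 2.119 N·m, opposing ω.
|α| = τ/I = 2.119/0.7806 = 2.715 rad/s² (deceleration).
0 = ω₀ − |α|t ⇒ t = ω₀/|α| = 159/2.715 = 58.56 s.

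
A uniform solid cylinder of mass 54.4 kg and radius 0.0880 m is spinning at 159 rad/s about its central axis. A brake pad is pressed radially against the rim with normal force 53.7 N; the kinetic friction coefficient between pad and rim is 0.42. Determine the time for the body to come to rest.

t ≈ 16.9 s

I = ½MR² = (1/2)(54.4)(0.0880)² = 0.2106 kg·m².
Friction force f = μN = (0.42)(53.7) = 22.55 N at the rim; torque magnitude τ = fR = 1.985 N·m, opposing ω.
|α| = τ/I = 1.985/0.2106 = 9.423 rad/s² (deceleration).
0 = ω₀ − |α|t ⇒ t = ω₀/|α| = 159/9.423 = 16.87 s.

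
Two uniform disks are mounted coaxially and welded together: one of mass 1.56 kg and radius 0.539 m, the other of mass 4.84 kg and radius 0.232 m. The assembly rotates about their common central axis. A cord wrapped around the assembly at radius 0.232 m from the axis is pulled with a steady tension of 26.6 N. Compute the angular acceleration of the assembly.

α ≈ 17.3 rad/s²

I = ½M₁R₁² + ½M₂R₂² = ½(1.56)(0.539)² + ½(4.84)(0.232)² = 0.3569 kg·m².
τ = F r = (26.6)(0.232) = 6.171 N·m.
α = τ/I = 6.171/0.3569 = 17.29 rad/s².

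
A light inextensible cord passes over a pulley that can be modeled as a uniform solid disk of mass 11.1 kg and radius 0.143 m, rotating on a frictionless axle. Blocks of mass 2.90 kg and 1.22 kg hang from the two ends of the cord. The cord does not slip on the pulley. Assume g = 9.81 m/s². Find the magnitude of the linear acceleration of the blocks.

a ≈ 1.70 m/s²

I = ½MR² = (1/2)(11.1)(0.143)² = 0.1135 kg·m².
Heavier block: m₁g − T₁ = m₁a. Lighter block: T₂ − m₂g = m₂a.
Pulley: (T₁ − T₂)R = Iα = I(a/R), so T₁ − T₂ = (I/R²)a = (1/2)M_p a = 5.550·a.
Adding the three: (m₁ − m₂)g = (m₁ + m₂ + 5.550)a, so a = (2.90 − 1.22)(9.81)/(2.90 + 1.22 + 5.550) = 1.704 m/s².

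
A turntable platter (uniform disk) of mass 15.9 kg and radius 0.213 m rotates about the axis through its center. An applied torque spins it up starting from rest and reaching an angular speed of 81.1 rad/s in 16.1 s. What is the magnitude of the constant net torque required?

I = ½MR² = (1/2)(15.9)(0.213)² = 0.3607 kg·m².
α = Δω/Δt = (81.1 − 0)/16.1 = 5.037 rad/s².
τ = Iα = (0.3607)(5.037) = 1.817 N·m.

τ ≈ 1.82 N·m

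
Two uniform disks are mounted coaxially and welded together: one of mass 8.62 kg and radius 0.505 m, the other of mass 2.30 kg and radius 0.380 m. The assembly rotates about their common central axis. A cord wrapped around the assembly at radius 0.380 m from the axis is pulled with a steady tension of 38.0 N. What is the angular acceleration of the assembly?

α ≈ 11.4 rad/s²

I = ½M₁R₁² + ½M₂R₂² = ½(8.62)(0.505)² + ½(2.30)(0.380)² = 1.265 kg·m².
τ = F r = (38.0)(0.380) = 14.44 N·m.
α = τ/I = 14.44/1.265 = 11.41 rad/s².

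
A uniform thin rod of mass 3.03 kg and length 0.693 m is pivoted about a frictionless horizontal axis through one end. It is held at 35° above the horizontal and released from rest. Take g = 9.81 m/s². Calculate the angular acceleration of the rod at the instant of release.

About the pivot, I = (1/3)ML² = (1/3)(3.03)(0.693)² = 0.4851 kg·m².
The weight acts at the center, a distance L/2 = 0.3465 m from the pivot; τ = Mg(L/2) cos 35° = 8.437 N·m.
α = τ/I = 8.437/0.4851 = 17.39 rad/s².

α ≈ 17.4 rad/s²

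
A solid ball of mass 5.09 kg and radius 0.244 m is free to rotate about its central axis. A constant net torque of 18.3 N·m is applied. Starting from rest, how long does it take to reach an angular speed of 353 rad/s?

I = (2/5)MR² = (2/5)(5.09)(0.244)² = 0.1212 kg·m².
α = τ/I = 18.3/0.1212 = 151.0 rad/s².
ω = αt ⇒ t = ω/α = 353/151.0 = 2.338 s.

t ≈ 2.34 s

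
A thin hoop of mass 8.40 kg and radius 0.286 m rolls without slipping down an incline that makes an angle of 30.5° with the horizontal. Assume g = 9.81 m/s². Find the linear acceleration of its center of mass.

Translation along the incline: Mg sinθ − f = Ma.
Rotation about the center: fR = Iα with I = MR². No-slip gives a = αR, so f = (I/R²)a = M a.
Substituting: Mg sinθ = (1 + 1.000)Ma, so a = g sinθ/(1 + 1.000) = (9.81) sin 30.5° / 2.000 = 2.489 m/s².

a ≈ 2.49 m/s²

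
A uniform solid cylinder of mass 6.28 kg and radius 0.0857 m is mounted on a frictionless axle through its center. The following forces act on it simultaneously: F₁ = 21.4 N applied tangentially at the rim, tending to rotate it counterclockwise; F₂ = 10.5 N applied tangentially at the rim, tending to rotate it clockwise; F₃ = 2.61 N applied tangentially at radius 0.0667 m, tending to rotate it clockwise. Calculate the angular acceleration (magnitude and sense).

α ≈ 33.0 rad/s², counterclockwise

I = ½MR² = (1/2)(6.28)(0.0857)² = 0.02306 kg·m².
Taking counterclockwise as positive: τ₁ = +(21.4)(0.0857) = +1.834 N·m; τ₂ = −(10.5)(0.0857) = −0.8999 N·m; τ₃ = −(2.61)(0.0667) = −0.1741 N·m.
Net torque τ = 0.7600 N·m.
α = τ/I = 0.7600/0.02306 = 32.96 rad/s².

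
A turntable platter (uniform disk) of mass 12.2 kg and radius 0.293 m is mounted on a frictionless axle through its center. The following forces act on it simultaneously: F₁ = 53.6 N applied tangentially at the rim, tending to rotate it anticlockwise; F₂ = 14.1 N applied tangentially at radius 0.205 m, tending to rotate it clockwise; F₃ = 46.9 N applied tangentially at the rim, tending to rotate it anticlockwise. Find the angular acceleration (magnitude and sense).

α ≈ 50.7 rad/s², anticlockwise

I = ½MR² = (1/2)(12.2)(0.293)² = 0.5237 kg·m².
Taking anticlockwise as positive: τ₁ = +(53.6)(0.293) = +15.70 N·m; τ₂ = −(14.1)(0.205) = −2.890 N·m; τ₃ = +(46.9)(0.293) = +13.74 N·m.
Net torque τ = 26.56 N·m.
α = τ/I = 26.56/0.5237 = 50.71 rad/s².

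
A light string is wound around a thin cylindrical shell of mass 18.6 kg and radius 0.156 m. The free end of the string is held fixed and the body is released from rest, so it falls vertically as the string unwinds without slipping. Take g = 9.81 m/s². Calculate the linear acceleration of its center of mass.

Translation: Mg − T = Ma. Rotation about the center: TR = Iα with I = MR².
With a = αR: T = (I/R²)a = M a, so Mg = (1 + 1.000)Ma.
a = g/(1 + 1.000) = 9.81/2.000 = 4.905 m/s².

a ≈ 4.91 m/s²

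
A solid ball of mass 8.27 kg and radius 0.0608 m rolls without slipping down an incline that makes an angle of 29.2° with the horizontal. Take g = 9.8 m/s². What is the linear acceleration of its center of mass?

a ≈ 3.42 m/s²

Translation along the incline: Mg sinθ − f = Ma.
Rotation about the center: fR = Iα with I = (2/5)MR². No-slip gives a = αR, so f = (I/R²)a = (2/5)M a.
Substituting: Mg sinθ = (1 + 0.4000)Ma, so a = g sinθ/(1 + 0.4000) = (9.8) sin 29.2° / 1.400 = 3.415 m/s².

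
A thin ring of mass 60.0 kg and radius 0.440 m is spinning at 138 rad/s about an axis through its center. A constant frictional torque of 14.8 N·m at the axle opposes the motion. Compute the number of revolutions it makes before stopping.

I = MR² = (60.0)(0.440)² = 11.62 kg·m².
The net torque has magnitude 14.8 N·m, opposing ω.
|α| = τ/I = 14.80/11.62 = 1.274 rad/s² (deceleration).
ω² = ω₀² − 2|α|θ with ω = 0 ⇒ θ = ω₀²/(2|α|) = 7473 rad = 1189 rev.

≈ 1190 revolutions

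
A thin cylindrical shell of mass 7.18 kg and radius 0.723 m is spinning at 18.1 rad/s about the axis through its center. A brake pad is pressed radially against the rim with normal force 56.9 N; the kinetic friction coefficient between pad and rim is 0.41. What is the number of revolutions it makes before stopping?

≈ 5.80 revolutions

I = MR² = (7.18)(0.723)² = 3.753 kg·m².
Friction force f = μN = (0.41)(56.9) = 23.33 N at the rim; torque magnitude τ = fR = 16.87 N·m, opposing ω.
|α| = τ/I = 16.87/3.753 = 4.494 rad/s² (deceleration).
ω² = ω₀² − 2|α|θ with ω = 0 ⇒ θ = ω₀²/(2|α|) = 36.45 rad = 5.801 rev.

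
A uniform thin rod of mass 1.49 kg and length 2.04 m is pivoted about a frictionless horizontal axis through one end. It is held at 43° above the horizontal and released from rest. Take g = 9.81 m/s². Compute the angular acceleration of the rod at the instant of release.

α ≈ 5.28 rad/s²

About the pivot, I = (1/3)ML² = (1/3)(1.49)(2.04)² = 2.067 kg·m².
The weight acts at the center, a distance L/2 = 1.020 m from the pivot; τ = Mg(L/2) cos 43° = 10.90 N·m.
α = τ/I = 10.90/2.067 = 5.275 rad/s².
(Equivalently α = (3g/(2L)) cos 43° = 5.275 rad/s².)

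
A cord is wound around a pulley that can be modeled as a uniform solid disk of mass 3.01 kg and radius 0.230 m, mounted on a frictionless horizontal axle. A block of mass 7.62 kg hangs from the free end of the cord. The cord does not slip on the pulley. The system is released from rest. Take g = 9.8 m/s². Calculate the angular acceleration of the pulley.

I = ½MR² = (1/2)(3.01)(0.230)² = 0.07961 kg·m².
Block: mg − T = ma. Pulley: TR = Iα. No-slip: a = αR, so T = (I/R²)a = 1.505·a.
Then mg = (m + 1.505)a, so a = (7.62)(9.8)/(7.62 + 1.505) = 8.184 m/s².
α = a/R = 8.184/0.230 = 35.58 rad/s².

α ≈ 35.6 rad/s²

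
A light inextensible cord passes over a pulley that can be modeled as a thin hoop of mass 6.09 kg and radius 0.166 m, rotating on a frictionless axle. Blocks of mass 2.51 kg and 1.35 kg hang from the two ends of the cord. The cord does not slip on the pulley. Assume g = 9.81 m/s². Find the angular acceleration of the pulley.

I = MR² = (6.09)(0.166)² = 0.1678 kg·m².
Heavier block: m₁g − T₁ = m₁a. Lighter block: T₂ − m₂g = m₂a.
Pulley: (T₁ − T₂)R = Iα = I(a/R), so T₁ − T₂ = (I/R²)a = 1·M_p a = 6.090·a.
Adding the three: (m₁ − m₂)g = (m₁ + m₂ + 6.090)a, so a = (2.51 − 1.35)(9.81)/(2.51 + 1.35 + 6.090) = 1.144 m/s².
α = a/R = 1.144/0.166 = 6.890 rad/s².

α ≈ 6.89 rad/s²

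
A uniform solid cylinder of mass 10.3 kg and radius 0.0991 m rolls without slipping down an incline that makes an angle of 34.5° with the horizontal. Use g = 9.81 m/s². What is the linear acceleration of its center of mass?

Translation along the incline: Mg sinθ − f = Ma.
Rotation about the center: fR = Iα with I = ½MR². No-slip gives a = αR, so f = (I/R²)a = (1/2)M a.
Substituting: Mg sinθ = (1 + 0.5000)Ma, so a = g sinθ/(1 + 0.5000) = (9.81) sin 34.5° / 1.500 = 3.704 m/s².

a ≈ 3.70 m/s²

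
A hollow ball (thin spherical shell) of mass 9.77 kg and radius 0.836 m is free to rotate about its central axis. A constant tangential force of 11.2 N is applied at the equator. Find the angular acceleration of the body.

α ≈ 2.06 rad/s²

I = (2/3)MR² = (2/3)(9.77)(0.836)² = 4.552 kg·m².
τ = F R = (11.2)(0.836) = 9.363 N·m.
From τ = Iα: α = 9.363/4.552 = 2.057 rad/s².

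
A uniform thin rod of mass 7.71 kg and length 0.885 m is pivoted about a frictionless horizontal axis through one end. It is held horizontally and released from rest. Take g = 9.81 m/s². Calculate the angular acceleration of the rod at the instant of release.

α ≈ 16.6 rad/s²

About the pivot, I = (1/3)ML² = (1/3)(7.71)(0.885)² = 2.013 kg·m².
The weight acts at the center, a distance L/2 = 0.4425 m from the pivot; τ = Mg(L/2) = 33.47 N·m.
α = τ/I = 33.47/2.013 = 16.63 rad/s².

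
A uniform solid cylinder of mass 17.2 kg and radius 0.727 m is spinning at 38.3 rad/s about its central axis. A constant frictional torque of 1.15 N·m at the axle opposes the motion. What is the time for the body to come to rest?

I = ½MR² = (1/2)(17.2)(0.727)² = 4.545 kg·m².
The net torque has magnitude 1.15 N·m, opposing ω.
|α| = τ/I = 1.150/4.545 = 0.2530 rad/s² (deceleration).
0 = ω₀ − |α|t ⇒ t = ω₀/|α| = 38.3/0.2530 = 151.4 s.

t ≈ 151 s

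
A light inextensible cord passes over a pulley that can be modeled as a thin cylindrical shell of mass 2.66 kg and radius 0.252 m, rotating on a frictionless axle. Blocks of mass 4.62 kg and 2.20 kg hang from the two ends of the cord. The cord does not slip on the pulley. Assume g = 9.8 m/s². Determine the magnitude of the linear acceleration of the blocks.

a ≈ 2.50 m/s²

I = MR² = (2.66)(0.252)² = 0.1689 kg·m².
Heavier block: m₁g − T₁ = m₁a. Lighter block: T₂ − m₂g = m₂a.
Pulley: (T₁ − T₂)R = Iα = I(a/R), so T₁ − T₂ = (I/R²)a = 1·M_p a = 2.660·a.
Adding the three: (m₁ − m₂)g = (m₁ + m₂ + 2.660)a, so a = (4.62 − 2.20)(9.8)/(4.62 + 2.20 + 2.660) = 2.502 m/s².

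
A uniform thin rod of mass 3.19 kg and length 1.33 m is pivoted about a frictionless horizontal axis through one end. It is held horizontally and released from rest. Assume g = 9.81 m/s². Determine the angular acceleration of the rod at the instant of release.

α ≈ 11.1 rad/s²

About the pivot, I = (1/3)ML² = (1/3)(3.19)(1.33)² = 1.881 kg·m².
The weight acts at the center, a distance L/2 = 0.6650 m from the pivot; τ = Mg(L/2) = 20.81 N·m.
α = τ/I = 20.81/1.881 = 11.06 rad/s².
(Equivalently α = (3g/(2L)) = 11.06 rad/s².)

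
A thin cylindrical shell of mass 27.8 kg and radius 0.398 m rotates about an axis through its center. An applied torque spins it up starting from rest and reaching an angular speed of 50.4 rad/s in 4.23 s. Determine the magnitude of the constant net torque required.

τ ≈ 52.5 N·m

I = MR² = (27.8)(0.398)² = 4.404 kg·m².
α = Δω/Δt = (50.4 − 0)/4.23 = 11.91 rad/s².
τ = Iα = (4.404)(11.91) = 52.47 N·m.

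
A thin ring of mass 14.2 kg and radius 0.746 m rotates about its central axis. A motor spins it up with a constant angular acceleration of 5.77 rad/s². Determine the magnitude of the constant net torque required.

τ ≈ 45.6 N·m

I = MR² = (14.2)(0.746)² = 7.903 kg·m².
τ = Iα = (7.903)(5.770) = 45.60 N·m.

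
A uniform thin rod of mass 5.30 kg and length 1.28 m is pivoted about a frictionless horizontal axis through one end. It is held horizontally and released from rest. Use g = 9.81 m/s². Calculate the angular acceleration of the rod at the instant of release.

α ≈ 11.5 rad/s²

About the pivot, I = (1/3)ML² = (1/3)(5.30)(1.28)² = 2.895 kg·m².
The weight acts at the center, a distance L/2 = 0.6400 m from the pivot; τ = Mg(L/2) = 33.28 N·m.
α = τ/I = 33.28/2.895 = 11.50 rad/s².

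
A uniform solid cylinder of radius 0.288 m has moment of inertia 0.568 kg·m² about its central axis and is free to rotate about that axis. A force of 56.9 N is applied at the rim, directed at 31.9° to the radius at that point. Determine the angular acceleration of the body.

α ≈ 15.2 rad/s²

Only the tangential component produces torque: τ = F R sinθ = (56.9)(0.288) sin 31.9° = 8.660 N·m.
From τ = Iα: α = 8.660/0.5680 = 15.25 rad/s².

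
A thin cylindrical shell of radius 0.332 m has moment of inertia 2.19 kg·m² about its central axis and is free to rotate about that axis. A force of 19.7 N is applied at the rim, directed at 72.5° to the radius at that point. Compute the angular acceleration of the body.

Only the tangential component produces torque: τ = F R sinθ = (19.7)(0.332) sin 72.5° = 6.238 N·m.
Newton's second law for rotation, τ = Iα, gives α = τ/I = 6.238/2.190 = 2.848 rad/s².

α ≈ 2.85 rad/s²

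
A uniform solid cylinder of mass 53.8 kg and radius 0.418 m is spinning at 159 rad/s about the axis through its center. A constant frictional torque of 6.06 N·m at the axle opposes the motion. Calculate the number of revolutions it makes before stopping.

I = ½MR² = (1/2)(53.8)(0.418)² = 4.700 kg·m².
The net torque has magnitude 6.06 N·m, opposing ω.
|α| = τ/I = 6.060/4.700 = 1.289 rad/s² (deceleration).
ω² = ω₀² − 2|α|θ with ω = 0 ⇒ θ = ω₀²/(2|α|) = 9804 rad = 1560 rev.

≈ 1560 revolutions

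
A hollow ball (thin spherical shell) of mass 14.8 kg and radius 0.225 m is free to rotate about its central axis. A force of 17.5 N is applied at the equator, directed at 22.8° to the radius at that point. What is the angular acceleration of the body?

α ≈ 3.05 rad/s²

I = (2/3)MR² = (2/3)(14.8)(0.225)² = 0.4995 kg·m².
Only the tangential component produces torque: τ = F R sinθ = (17.5)(0.225) sin 22.8° = 1.526 N·m.
From τ = Iα: α = 1.526/0.4995 = 3.055 rad/s².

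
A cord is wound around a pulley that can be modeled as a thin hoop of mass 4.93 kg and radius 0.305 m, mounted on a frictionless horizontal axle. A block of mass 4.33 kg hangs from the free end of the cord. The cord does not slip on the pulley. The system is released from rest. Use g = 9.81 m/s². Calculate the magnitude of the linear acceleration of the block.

a ≈ 4.59 m/s²

I = MR² = (4.93)(0.305)² = 0.4586 kg·m².
Block: mg − T = ma. Pulley: TR = Iα. No-slip: a = αR, so T = (I/R²)a = 4.930·a.
Then mg = (m + 4.930)a, so a = (4.33)(9.81)/(4.33 + 4.930) = 4.587 m/s².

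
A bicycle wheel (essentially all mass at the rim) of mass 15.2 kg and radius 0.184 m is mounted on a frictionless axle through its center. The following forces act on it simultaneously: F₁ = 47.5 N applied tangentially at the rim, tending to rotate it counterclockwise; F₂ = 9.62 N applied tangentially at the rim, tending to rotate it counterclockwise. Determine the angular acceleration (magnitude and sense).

α ≈ 20.4 rad/s², counterclockwise

I = MR² = (15.2)(0.184)² = 0.5146 kg·m².
Taking counterclockwise as positive: τ₁ = +(47.5)(0.184) = +8.740 N·m; τ₂ = +(9.62)(0.184) = +1.770 N·m.
Net torque τ = 10.51 N·m.
α = τ/I = 10.51/0.5146 = 20.42 rad/s².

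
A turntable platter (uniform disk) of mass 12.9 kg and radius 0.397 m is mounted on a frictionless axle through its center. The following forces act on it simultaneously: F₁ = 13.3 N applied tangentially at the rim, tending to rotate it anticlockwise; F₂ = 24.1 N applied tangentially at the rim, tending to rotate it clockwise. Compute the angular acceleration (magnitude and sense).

I = ½MR² = (1/2)(12.9)(0.397)² = 1.017 kg·m².
Taking anticlockwise as positive: τ₁ = +(13.3)(0.397) = +5.280 N·m; τ₂ = −(24.1)(0.397) = −9.568 N·m.
Net torque τ = -4.288 N·m.
α = τ/I = -4.288/1.017 = -4.218 rad/s².

α ≈ 4.22 rad/s², clockwise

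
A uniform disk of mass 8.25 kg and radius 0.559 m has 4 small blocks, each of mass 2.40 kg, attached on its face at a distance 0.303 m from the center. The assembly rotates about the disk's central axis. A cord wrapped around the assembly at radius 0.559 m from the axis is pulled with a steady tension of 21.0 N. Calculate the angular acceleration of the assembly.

α ≈ 5.41 rad/s²

I_disk = ½MR² = ½(8.25)(0.559)² = 1.289 kg·m².
I_blocks = 4·m·r² = 4(2.40)(0.303)² = 0.8814 kg·m².
Total I = 2.170 kg·m².
τ = F r = (21.0)(0.559) = 11.74 N·m.
α = τ/I = 11.74/2.170 = 5.409 rad/s².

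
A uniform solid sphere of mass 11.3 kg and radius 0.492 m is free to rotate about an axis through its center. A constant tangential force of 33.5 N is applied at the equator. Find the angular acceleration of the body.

α ≈ 15.1 rad/s²

I = (2/5)MR² = (2/5)(11.3)(0.492)² = 1.094 kg·m².
τ = F R = (33.5)(0.492) = 16.48 N·m.
From τ = Iα: α = 16.48/1.094 = 15.06 rad/s².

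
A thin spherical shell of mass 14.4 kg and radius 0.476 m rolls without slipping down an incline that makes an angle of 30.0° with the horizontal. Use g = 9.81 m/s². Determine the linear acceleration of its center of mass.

Translation along the incline: Mg sinθ − f = Ma.
Rotation about the center: fR = Iα with I = (2/3)MR². No-slip gives a = αR, so f = (I/R²)a = (2/3)M a.
Substituting: Mg sinθ = (1 + 0.6667)Ma, so a = g sinθ/(1 + 0.6667) = (9.81) sin 30.0° / 1.667 = 2.943 m/s².

a ≈ 2.94 m/s²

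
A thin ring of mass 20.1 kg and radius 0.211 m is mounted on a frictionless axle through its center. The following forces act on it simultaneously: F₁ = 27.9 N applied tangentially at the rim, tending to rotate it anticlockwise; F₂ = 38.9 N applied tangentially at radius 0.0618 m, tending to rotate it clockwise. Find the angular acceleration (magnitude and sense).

α ≈ 3.89 rad/s², anticlockwise

I = MR² = (20.1)(0.211)² = 0.8949 kg·m².
Taking anticlockwise as positive: τ₁ = +(27.9)(0.211) = +5.887 N·m; τ₂ = −(38.9)(0.0618) = −2.404 N·m.
Net torque τ = 3.483 N·m.
α = τ/I = 3.483/0.8949 = 3.892 rad/s².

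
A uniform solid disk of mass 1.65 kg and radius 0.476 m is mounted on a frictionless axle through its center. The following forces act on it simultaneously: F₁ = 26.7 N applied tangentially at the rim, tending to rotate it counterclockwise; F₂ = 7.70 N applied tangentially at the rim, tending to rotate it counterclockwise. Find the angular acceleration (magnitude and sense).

I = ½MR² = (1/2)(1.65)(0.476)² = 0.1869 kg·m².
Taking counterclockwise as positive: τ₁ = +(26.7)(0.476) = +12.71 N·m; τ₂ = +(7.70)(0.476) = +3.665 N·m.
Net torque τ = 16.37 N·m.
α = τ/I = 16.37/0.1869 = 87.60 rad/s².

α ≈ 87.6 rad/s², counterclockwise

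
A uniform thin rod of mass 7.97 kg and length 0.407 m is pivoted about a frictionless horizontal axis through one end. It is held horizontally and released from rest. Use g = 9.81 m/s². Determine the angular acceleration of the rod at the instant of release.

α ≈ 36.2 rad/s²

About the pivot, I = (1/3)ML² = (1/3)(7.97)(0.407)² = 0.4401 kg·m².
The weight acts at the center, a distance L/2 = 0.2035 m from the pivot; τ = Mg(L/2) = 15.91 N·m.
α = τ/I = 15.91/0.4401 = 36.15 rad/s².
(Equivalently α = (3g/(2L)) = 36.15 rad/s².)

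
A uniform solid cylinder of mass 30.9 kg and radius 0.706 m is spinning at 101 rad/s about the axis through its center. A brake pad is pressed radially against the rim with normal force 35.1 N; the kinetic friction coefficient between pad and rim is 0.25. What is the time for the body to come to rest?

I = ½MR² = (1/2)(30.9)(0.706)² = 7.701 kg·m².
Friction force f = μN = (0.25)(35.1) = 8.775 N at the rim; torque magnitude τ = fR = 6.195 N·m, opposing ω.
|α| = τ/I = 6.195/7.701 = 0.8045 rad/s² (deceleration).
0 = ω₀ − |α|t ⇒ t = ω₀/|α| = 101/0.8045 = 125.5 s.

t ≈ 126 s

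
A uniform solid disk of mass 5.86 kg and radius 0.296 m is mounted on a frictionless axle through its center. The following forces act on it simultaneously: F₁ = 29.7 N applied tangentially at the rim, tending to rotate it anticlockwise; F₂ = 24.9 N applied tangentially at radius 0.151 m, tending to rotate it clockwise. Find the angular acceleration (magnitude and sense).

I = ½MR² = (1/2)(5.86)(0.296)² = 0.2567 kg·m².
Taking anticlockwise as positive: τ₁ = +(29.7)(0.296) = +8.791 N·m; τ₂ = −(24.9)(0.151) = −3.760 N·m.
Net torque τ = 5.031 N·m.
α = τ/I = 5.031/0.2567 = 19.60 rad/s².

α ≈ 19.6 rad/s², anticlockwise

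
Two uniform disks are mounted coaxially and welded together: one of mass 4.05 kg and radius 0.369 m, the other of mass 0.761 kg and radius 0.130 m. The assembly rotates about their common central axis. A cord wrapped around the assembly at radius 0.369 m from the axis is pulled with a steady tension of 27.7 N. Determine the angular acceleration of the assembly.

α ≈ 36.2 rad/s²

I = ½M₁R₁² + ½M₂R₂² = ½(4.05)(0.369)² + ½(0.761)(0.130)² = 0.2822 kg·m².
τ = F r = (27.7)(0.369) = 10.22 N·m.
α = τ/I = 10.22/0.2822 = 36.23 rad/s².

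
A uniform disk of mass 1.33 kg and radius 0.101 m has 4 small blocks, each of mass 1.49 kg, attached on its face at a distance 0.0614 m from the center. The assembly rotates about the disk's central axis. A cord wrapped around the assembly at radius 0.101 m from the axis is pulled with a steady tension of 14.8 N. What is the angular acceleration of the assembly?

α ≈ 51.1 rad/s²

I_disk = ½MR² = ½(1.33)(0.101)² = 0.006784 kg·m².
I_blocks = 4·m·r² = 4(1.49)(0.0614)² = 0.02247 kg·m².
Total I = 0.02925 kg·m².
τ = F r = (14.8)(0.101) = 1.495 N·m.
α = τ/I = 1.495/0.02925 = 51.10 rad/s².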